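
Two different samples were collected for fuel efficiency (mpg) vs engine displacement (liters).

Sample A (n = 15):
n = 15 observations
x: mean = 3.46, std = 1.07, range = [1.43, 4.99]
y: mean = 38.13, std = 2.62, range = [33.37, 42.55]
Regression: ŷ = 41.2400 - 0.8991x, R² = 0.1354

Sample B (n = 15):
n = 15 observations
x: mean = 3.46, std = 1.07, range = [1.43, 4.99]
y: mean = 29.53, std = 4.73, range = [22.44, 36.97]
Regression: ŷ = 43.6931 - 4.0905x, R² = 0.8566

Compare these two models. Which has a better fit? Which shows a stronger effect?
Model B has the better fit (R² = 0.8566 vs 0.1354). Model B shows the stronger effect (|β₁| = 4.0905 vs 0.8991).

Model Comparison:

Fit — compare R²:
- Model A: R² = 0.1354 → 13.54% of variance in fuel efficiency explained
- Model B: R² = 0.8566 → 85.66% of variance in fuel efficiency explained
- 0.8566 > 0.1354 → Model B has the better fit

Effect size (slope magnitude):
- Model A: β₁ = -0.8991 → predicted fuel efficiency falls 0.8991 mpg per additional liter of engine displacement
- Model B: β₁ = -4.0905 → predicted fuel efficiency falls 4.0905 mpg per additional liter of engine displacement
- |-0.8991| < |-4.0905| → Model B shows the stronger marginal effect

Notes:
- R² measures how tightly points cluster around the line; β₁ measures how steep the line is — they answer different questions.
- The two samples could reflect different populations, time periods, or measurement quality.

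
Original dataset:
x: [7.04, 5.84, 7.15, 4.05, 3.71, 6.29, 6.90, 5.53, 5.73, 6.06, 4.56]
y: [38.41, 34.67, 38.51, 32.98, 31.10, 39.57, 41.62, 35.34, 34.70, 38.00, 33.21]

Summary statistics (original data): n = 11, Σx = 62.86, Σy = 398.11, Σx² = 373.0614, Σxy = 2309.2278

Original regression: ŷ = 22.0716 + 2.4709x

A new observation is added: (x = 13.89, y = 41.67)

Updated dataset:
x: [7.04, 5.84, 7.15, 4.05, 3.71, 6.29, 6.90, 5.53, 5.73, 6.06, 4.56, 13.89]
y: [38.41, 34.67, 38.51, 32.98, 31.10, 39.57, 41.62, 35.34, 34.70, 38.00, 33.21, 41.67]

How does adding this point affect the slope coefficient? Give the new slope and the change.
New slope β₁ = 1.0020 versus 2.4709 before: a change of -1.4689 (-59.4%).

The new point has HIGH LEVERAGE: x = 13.89 is far from the original mean x̄ = 62.86/11 ≈ 5.71 (original range [3.71, 7.15]).

Step 1: Update the sums with the new point (n goes from 11 to 12)
Σx  = 62.86 + 13.89 = 76.75
Σy  = 398.11 + 41.67 = 439.78
Σx² = 373.0614 + 13.89² = 373.0614 + 192.9321 = 565.9935
Σxy = 2309.2278 + 13.89×41.67 = 2309.2278 + 578.7963 = 2888.0241

Step 2: Recompute the slope with b₁ = (nΣxy − ΣxΣy) / (nΣx² − (Σx)²)
Numerator   = 12×2888.0241 − 76.75×439.78 = 34656.2892 − 33753.1150 = 903.1742
Denominator = 12×565.9935 − 76.75² = 6791.9220 − 5890.5625 = 901.3595
b₁(new) = 903.1742 / 901.3595 = 1.0020

(Same formula on the original sums: (11×2309.2278 − 62.86×398.11) / (11×373.0614 − 62.86²) = 376.3112 / 152.2958 = 2.4709, matching the given fit.)

Step 3: Change in slope
Δβ₁ = 1.0020 − 2.4709 = -1.4689
Relative change = -1.4689 / 2.4709 × 100% = -59.4%
→ the slope decreases when the point is added.

Because the point sits below the extension of the original line at a high-leverage x, it tilts the fit down.
In practice: investigate whether it comes from the same population as the rest of the sample; examine leverage (hᵢ) and Cook's distance rather than deleting it automatically.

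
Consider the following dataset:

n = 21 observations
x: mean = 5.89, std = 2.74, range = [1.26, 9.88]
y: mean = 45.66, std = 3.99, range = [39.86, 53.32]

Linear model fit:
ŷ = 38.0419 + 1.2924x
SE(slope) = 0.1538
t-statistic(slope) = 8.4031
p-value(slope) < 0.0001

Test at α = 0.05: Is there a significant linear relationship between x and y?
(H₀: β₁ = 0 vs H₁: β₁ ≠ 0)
p-value < 0.0001 < α = 0.05, so we reject H₀. The relationship is significant.

Hypothesis test for the slope coefficient:

H₀: β₁ = 0 (no linear relationship)
H₁: β₁ ≠ 0 (linear relationship exists)

Test statistic: t = β̂₁ / SE(β̂₁) = 1.2924 / 0.1538 = 8.4031

The p-value (<0.0001) is the probability, under H₀, of a t-statistic at least as extreme as |t| = 8.4031 (two-sided, df = n − 2 = 19).

Decision rule: reject H₀ if p-value < α.
p-value < 0.0001 < α = 0.05 → reject H₀.

At α = 0.05 the data do provide convincing evidence of a nonzero slope.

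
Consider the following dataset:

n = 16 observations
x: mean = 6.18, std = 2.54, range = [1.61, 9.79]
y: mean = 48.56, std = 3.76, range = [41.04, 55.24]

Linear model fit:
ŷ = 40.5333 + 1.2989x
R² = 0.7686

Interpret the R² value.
About 76.86% of the variability in y is accounted for by the regression on x (R² = 0.7686) — a strong linear fit.

R² (coefficient of determination) measures the proportion of variance in y explained by the regression model.

Here R² = 0.7686:
- Explained: 76.86% of the variation in y
- Unexplained (residual): 100% − 76.86% = 23.14%
- Rule of thumb (below 0.3 weak; 0.3 to below 0.7 moderate; 0.7 and above strong) → strong

Equivalently, for simple linear regression R² = r², so |r| = √0.7686 ≈ 0.8767.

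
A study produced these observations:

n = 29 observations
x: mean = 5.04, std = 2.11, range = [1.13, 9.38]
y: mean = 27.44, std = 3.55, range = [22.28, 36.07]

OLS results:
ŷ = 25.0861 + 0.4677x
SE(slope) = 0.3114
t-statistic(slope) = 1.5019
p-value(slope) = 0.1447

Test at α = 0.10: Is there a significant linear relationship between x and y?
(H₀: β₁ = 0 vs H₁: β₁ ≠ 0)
p-value = 0.1447 ≥ α = 0.10, so we fail to reject H₀. The relationship is not significant.

Hypothesis test for the slope coefficient:

H₀: β₁ = 0 (no linear relationship)
H₁: β₁ ≠ 0 (linear relationship exists)

Test statistic: t = β̂₁ / SE(β̂₁) = 0.4677 / 0.3114 = 1.5019

With df = 27, the two-sided p-value for |t| = 1.5019 is 0.1447.

Decision rule: reject H₀ if p-value < α.
p-value = 0.1447 ≥ α = 0.10 → fail to reject H₀.

Conclusion: the linear association between x and y is not significant at the 10% level.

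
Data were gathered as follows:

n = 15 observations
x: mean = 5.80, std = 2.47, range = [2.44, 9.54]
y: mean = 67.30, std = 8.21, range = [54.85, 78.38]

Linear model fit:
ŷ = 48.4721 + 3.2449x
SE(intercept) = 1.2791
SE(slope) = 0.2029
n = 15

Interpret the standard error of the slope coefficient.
The slope 3.2449 is pinned down to within about ±0.2029 (one SE) by these data — relative uncertainty 6.3%, i.e. precise.

SE(β̂₁) = s / √Sxx, where s is the residual standard deviation and Sxx = Σ(x − x̄)². It is the yardstick for how far β̂₁ = 3.2449 could plausibly be from the true slope.

Relative precision:
- SE / |β̂₁| = 0.2029 / 3.2449 = 6.3%
- Rule of thumb (under 20%: precise; 20% to under 50%: moderately precise; 50% or more: imprecise) → precise

Rough 95% range (±2 SE): 3.2449 ± 0.4058 → (2.8391, 3.6507).

What drives SE(β̂₁): wider spread of x values → smaller SE.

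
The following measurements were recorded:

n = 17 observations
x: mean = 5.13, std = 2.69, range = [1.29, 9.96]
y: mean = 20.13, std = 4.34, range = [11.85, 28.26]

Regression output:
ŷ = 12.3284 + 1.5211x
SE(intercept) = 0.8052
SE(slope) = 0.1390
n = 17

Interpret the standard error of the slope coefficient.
SE(β̂₁) = 0.1390 is the estimated standard deviation of the slope estimate across repeated samples; relative to β̂₁ = 1.5211 that is 9.1%, a precise estimate.

SE(β̂₁) = s / √Sxx, where s is the residual standard deviation and Sxx = Σ(x − x̄)². It is the yardstick for how far β̂₁ = 1.5211 could plausibly be from the true slope.

Relative precision:
- SE / |β̂₁| = 0.1390 / 1.5211 = 9.1%
- Rule of thumb (under 20%: precise; 20% to under 50%: moderately precise; 50% or more: imprecise) → precise

Link to the t-test: t = β̂₁ / SE(β̂₁) = 1.5211 / 0.1390 = 10.9432, the statistic for H₀: β₁ = 0.

What drives SE(β̂₁): larger n (here n = 17) → smaller SE; wider spread of x values → smaller SE; more residual scatter → larger SE.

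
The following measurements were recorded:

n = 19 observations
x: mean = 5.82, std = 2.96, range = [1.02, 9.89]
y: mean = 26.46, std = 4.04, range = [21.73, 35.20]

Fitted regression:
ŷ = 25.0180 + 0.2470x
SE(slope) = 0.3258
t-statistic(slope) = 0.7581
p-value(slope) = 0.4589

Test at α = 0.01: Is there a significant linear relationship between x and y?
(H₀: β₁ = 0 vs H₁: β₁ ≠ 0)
Since p-value = 0.4589 ≥ α = 0.01, fail to reject H₀ — the slope is not significantly different from 0.

Hypothesis test for the slope coefficient:

H₀: β₁ = 0 (no linear relationship)
H₁: β₁ ≠ 0 (linear relationship exists)

Test statistic: t = β̂₁ / SE(β̂₁) = 0.2470 / 0.3258 = 0.7581

The p-value (0.4589) is the probability, under H₀, of a t-statistic at least as extreme as |t| = 0.7581 (two-sided, df = n − 2 = 17).

Decision rule: reject H₀ if p-value < α.
p-value = 0.4589 ≥ α = 0.01 → fail to reject H₀.

Conclusion: the linear association between x and y is not significant at the 1% level.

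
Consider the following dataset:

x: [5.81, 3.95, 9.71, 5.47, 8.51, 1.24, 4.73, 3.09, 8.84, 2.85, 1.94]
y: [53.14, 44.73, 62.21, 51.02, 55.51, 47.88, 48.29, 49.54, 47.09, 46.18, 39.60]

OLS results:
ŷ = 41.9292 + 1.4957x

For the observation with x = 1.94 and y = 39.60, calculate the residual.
Residual = -5.2309

The residual is the difference between the actual value and the predicted value:

Residual = y - ŷ

Step 1: Calculate predicted value
ŷ = 41.9292 + 1.4957 × 1.94
ŷ = 44.8309

Step 2: Calculate residual
Residual = 39.60 - 44.8309
Residual = -5.2309

Sign check: y < ŷ, so the point is below the line and the fit overestimates here.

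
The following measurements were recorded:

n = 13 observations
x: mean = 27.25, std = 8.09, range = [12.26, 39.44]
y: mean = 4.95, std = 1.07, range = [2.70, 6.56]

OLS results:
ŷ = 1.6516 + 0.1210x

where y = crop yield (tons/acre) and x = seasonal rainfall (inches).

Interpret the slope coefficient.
For each additional inch of rainfall, predicted crop yield increases by approximately 0.1210 tons/acre.

β₁ = 0.1210 is the change in predicted crop yield (tons/acre) per additional inch of rainfall.

Interpretation:
- Rainfall up by 1 inch → predicted crop yield increases by 0.1210 tons/acre
- The effect is assumed constant over the observed range of x (linearity)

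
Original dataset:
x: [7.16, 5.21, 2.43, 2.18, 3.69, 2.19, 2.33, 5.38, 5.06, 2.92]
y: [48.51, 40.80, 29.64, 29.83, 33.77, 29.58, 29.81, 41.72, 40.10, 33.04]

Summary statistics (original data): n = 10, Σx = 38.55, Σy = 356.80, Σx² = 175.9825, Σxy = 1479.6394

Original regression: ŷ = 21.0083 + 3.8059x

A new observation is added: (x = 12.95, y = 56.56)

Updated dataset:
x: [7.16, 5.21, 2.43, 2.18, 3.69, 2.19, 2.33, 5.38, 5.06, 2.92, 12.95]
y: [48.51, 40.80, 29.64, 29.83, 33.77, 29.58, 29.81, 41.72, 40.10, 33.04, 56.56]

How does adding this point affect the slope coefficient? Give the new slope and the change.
New slope β₁ = 2.6988 versus 3.8059 before: a change of -1.1071 (-29.1%).

x = 12.95 lies well outside the original x-range [2.18, 7.16] (x̄ ≈ 3.86), so this observation has high leverage and can move the slope substantially.

Step 1: Update the sums with the new point (n goes from 10 to 11)
Σx  = 38.55 + 12.95 = 51.50
Σy  = 356.80 + 56.56 = 413.36
Σx² = 175.9825 + 12.95² = 175.9825 + 167.7025 = 343.6850
Σxy = 1479.6394 + 12.95×56.56 = 1479.6394 + 732.4520 = 2212.0914

Step 2: Recompute the slope with b₁ = (nΣxy − ΣxΣy) / (nΣx² − (Σx)²)
Numerator   = 11×2212.0914 − 51.50×413.36 = 24333.0054 − 21288.0400 = 3044.9654
Denominator = 11×343.6850 − 51.50² = 3780.5350 − 2652.2500 = 1128.2850
b₁(new) = 3044.9654 / 1128.2850 = 2.6988

(Same formula on the original sums: (10×1479.6394 − 38.55×356.80) / (10×175.9825 − 38.55²) = 1041.7540 / 273.7225 = 3.8059, matching the given fit.)

Step 3: Change in slope
Δβ₁ = 2.6988 − 3.8059 = -1.1071
Relative change = -1.1071 / 3.8059 × 100% = -29.1%
→ the slope decreases when the point is added.

Because the point sits below the extension of the original line at a high-leverage x, it tilts the fit down.
In practice: examine leverage (hᵢ) and Cook's distance rather than deleting it automatically; check such a point for data-entry or measurement error.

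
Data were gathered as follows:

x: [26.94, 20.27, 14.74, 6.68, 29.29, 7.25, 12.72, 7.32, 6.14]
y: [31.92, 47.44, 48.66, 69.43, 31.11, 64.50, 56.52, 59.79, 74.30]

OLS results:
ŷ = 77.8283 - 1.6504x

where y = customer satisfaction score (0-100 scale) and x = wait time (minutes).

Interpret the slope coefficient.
An increase of one minute in wait time is associated with a 1.6504 points decrease in predicted satisfaction score.

The slope β₁ = -1.6504 gives the rate at which the fitted satisfaction score changes with wait time.

Interpretation:
- Wait time up by 1 minute → predicted satisfaction score decreases by 1.6504 points
- The effect is assumed constant over the observed range of x (linearity)
- The sign (−) gives the direction; the magnitude 1.6504 gives the size of the effect per minute

The intercept β₀ = 77.8283 is the predicted satisfaction score when wait time = 0; since the smallest observed x is 6.14, this is an extrapolation and mainly anchors the line.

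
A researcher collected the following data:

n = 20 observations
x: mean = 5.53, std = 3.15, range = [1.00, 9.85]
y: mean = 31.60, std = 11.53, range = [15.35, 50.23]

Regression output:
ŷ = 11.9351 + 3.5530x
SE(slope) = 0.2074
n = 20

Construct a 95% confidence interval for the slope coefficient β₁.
The 95% CI for β₁ is (3.1173, 3.9887)

Confidence interval for the slope:

The 95% CI for β₁ is: β̂₁ ± t*(α/2, n-2) × SE(β̂₁)

Step 1: Find critical t-value
- Confidence level = 0.95
- Degrees of freedom = n - 2 = 20 - 2 = 18
- t*(α/2, 18) = 2.1009

Step 2: Calculate margin of error
Margin = 2.1009 × 0.2074 = 0.4357

Step 3: Construct interval
CI = 3.5530 ± 0.4357
CI = (3.1173, 3.9887)

Interpretation: intervals built this way capture the true β₁ in 95% of repeated samples; here the plausible range for the per-unit effect of x on y is 3.1173 to 3.9887.
Since 0 is outside the interval, a two-sided test at α = 0.05 would reject H₀: β₁ = 0.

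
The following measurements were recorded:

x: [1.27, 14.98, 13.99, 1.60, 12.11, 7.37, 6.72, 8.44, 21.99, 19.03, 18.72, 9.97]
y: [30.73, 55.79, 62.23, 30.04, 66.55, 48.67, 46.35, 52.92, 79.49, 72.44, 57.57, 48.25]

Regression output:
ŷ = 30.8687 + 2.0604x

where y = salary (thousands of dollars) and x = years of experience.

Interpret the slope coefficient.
On average, salary is about 2.0604 thousand dollars higher for every extra year of experience.

β₁ = 2.0604 is the change in predicted salary (thousand dollars) per additional year of experience.

Interpretation:
- Experience up by 1 year → predicted salary increases by 2.0604 thousand dollars
- This is a linear approximation: the same per-unit change is assumed across the whole observed x range
- The slope describes association in these data, not necessarily a causal effect

(β₀ = 30.8687 is the fitted value at x = 0 and is not part of the slope interpretation.)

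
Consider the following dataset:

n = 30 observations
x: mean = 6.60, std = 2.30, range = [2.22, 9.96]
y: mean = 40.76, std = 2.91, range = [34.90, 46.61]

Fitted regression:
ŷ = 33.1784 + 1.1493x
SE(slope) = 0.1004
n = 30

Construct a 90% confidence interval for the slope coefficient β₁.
The 90% CI for β₁ is (0.9785, 1.3201)

Confidence interval for the slope:

The 90% CI for β₁ is: β̂₁ ± t*(α/2, n-2) × SE(β̂₁)

Step 1: Find critical t-value
- Confidence level = 0.9
- Degrees of freedom = n - 2 = 30 - 2 = 28
- t*(α/2, 28) = 1.7011

Step 2: Calculate margin of error
Margin = 1.7011 × 0.1004 = 0.1708

Step 3: Construct interval
CI = 1.1493 ± 0.1708
CI = (0.9785, 1.3201)

Interpretation: intervals built this way capture the true β₁ in 90% of repeated samples; here the plausible range for the per-unit effect of x on y is 0.9785 to 1.3201.
The interval does not include 0, suggesting a significant linear relationship.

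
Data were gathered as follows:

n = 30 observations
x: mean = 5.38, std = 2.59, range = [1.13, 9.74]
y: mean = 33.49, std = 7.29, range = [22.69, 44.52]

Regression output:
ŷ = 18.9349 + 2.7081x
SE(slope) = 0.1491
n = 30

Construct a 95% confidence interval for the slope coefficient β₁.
The 95% CI for β₁ is (2.4027, 3.0135)

Confidence interval for the slope:

The 95% CI for β₁ is: β̂₁ ± t*(α/2, n-2) × SE(β̂₁)

Step 1: Find critical t-value
- Confidence level = 0.95
- Degrees of freedom = n - 2 = 30 - 2 = 28
- t*(α/2, 28) = 2.0484

Step 2: Calculate margin of error
Margin = 2.0484 × 0.1491 = 0.3054

Step 3: Construct interval
CI = 2.7081 ± 0.3054
CI = (2.4027, 3.0135)

Interpretation: each one-unit increase in x is associated with a change in mean y of between 2.4027 and 3.0135, with 95% confidence.
Since 0 is outside the interval, a two-sided test at α = 0.05 would reject H₀: β₁ = 0.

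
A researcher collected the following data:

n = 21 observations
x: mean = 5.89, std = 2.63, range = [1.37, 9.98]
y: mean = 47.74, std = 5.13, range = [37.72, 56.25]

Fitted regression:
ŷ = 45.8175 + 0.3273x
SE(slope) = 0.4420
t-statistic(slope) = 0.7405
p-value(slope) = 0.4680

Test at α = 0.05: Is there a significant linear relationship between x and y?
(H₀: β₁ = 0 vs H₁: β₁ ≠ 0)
p-value = 0.4680 ≥ α = 0.05, so we fail to reject H₀. The relationship is not significant.

Hypothesis test for the slope coefficient:

H₀: β₁ = 0 (no linear relationship)
H₁: β₁ ≠ 0 (linear relationship exists)

Test statistic: t = β̂₁ / SE(β̂₁) = 0.3273 / 0.4420 = 0.7405

p = 0.4680: how often a slope estimate this far from 0 (in SE units) would arise by chance if β₁ were truly 0.

Decision rule: reject H₀ if p-value < α.
p-value = 0.4680 ≥ α = 0.05 → fail to reject H₀.

Conclusion: the linear association between x and y is not significant at the 5% level.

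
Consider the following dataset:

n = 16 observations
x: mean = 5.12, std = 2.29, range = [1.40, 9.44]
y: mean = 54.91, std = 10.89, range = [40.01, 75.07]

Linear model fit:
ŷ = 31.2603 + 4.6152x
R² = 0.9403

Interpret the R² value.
About 94.03% of the variability in y is accounted for by the regression on x (R² = 0.9403) — a strong linear fit.

R² (coefficient of determination) measures the proportion of variance in y explained by the regression model.

Here R² = 0.9403:
- Explained: 94.03% of the variation in y
- Unexplained (residual): 100% − 94.03% = 5.97%
- Rule of thumb (below 0.3 weak; 0.3 to below 0.7 moderate; 0.7 and above strong) → strong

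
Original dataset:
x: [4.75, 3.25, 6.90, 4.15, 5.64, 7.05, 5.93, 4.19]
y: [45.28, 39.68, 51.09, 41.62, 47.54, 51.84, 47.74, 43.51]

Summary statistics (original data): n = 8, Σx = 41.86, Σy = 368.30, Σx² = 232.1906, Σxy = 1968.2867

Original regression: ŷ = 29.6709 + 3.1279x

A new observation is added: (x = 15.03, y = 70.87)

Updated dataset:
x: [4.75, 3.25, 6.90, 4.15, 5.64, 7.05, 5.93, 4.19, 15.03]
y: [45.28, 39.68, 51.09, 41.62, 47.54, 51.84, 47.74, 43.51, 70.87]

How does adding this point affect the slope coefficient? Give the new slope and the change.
The slope changes from 3.1279 to 2.6138 (change of -0.5141, or -16.4%).

x = 15.03 lies well outside the original x-range [3.25, 7.05] (x̄ ≈ 5.23), so this observation has high leverage and can move the slope substantially.

Step 1: Update the sums with the new point (n goes from 8 to 9)
Σx  = 41.86 + 15.03 = 56.89
Σy  = 368.30 + 70.87 = 439.17
Σx² = 232.1906 + 15.03² = 232.1906 + 225.9009 = 458.0915
Σxy = 1968.2867 + 15.03×70.87 = 1968.2867 + 1065.1761 = 3033.4628

Step 2: Recompute the slope with b₁ = (nΣxy − ΣxΣy) / (nΣx² − (Σx)²)
Numerator   = 9×3033.4628 − 56.89×439.17 = 27301.1652 − 24984.3813 = 2316.7839
Denominator = 9×458.0915 − 56.89² = 4122.8235 − 3236.4721 = 886.3514
b₁(new) = 2316.7839 / 886.3514 = 2.6138

(Same formula on the original sums: (8×1968.2867 − 41.86×368.30) / (8×232.1906 − 41.86²) = 329.2556 / 105.2652 = 3.1279, matching the given fit.)

Step 3: Change in slope
Δβ₁ = 2.6138 − 3.1279 = -0.5141
Relative change = -0.5141 / 3.1279 × 100% = -16.4%
→ the slope decreases when the point is added.

A high-leverage point only changes the slope if it is off the original line; here y = 70.87 is below the original trend, so the slope decreases.
In practice: check such a point for data-entry or measurement error; refit with and without it and report both if conclusions differ.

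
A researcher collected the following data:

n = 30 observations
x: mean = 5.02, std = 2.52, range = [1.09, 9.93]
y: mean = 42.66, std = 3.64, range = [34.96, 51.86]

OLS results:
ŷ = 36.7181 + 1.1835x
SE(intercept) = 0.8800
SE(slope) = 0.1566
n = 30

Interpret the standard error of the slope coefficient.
SE(slope) = 0.1566 measures the uncertainty in the estimated slope. The coefficient is estimated precisely (SE/|β̂₁| = 13.2%).

What SE measures:
- The standard error quantifies the sampling variability of the coefficient estimate
- It is the estimated standard deviation of β̂₁ across hypothetical repeated samples of the same size
- Smaller SE → more precise estimate

Relative precision:
- SE / |β̂₁| = 0.1566 / 1.1835 = 13.2%
- Rule of thumb (under 20%: precise; 20% to under 50%: moderately precise; 50% or more: imprecise) → precise

Link to the t-test: t = β̂₁ / SE(β̂₁) = 1.1835 / 0.1566 = 7.5575, the statistic for H₀: β₁ = 0.

What drives SE(β̂₁): wider spread of x values → smaller SE; larger n (here n = 30) → smaller SE.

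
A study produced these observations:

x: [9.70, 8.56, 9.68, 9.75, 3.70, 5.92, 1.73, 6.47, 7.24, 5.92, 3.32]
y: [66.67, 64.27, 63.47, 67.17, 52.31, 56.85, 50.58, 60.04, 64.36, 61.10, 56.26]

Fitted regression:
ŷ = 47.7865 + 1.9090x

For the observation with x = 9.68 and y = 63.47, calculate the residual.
Residual = -2.7956

The residual is the difference between the actual value and the predicted value:

Residual = y - ŷ

Step 1: Calculate predicted value
ŷ = 47.7865 + 1.9090 × 9.68
ŷ = 66.2656

Step 2: Calculate residual
Residual = 63.47 - 66.2656
Residual = -2.7956

Interpretation: the model overestimates the actual value by 2.7956 at this point (negative residual → observation lies below the fitted line).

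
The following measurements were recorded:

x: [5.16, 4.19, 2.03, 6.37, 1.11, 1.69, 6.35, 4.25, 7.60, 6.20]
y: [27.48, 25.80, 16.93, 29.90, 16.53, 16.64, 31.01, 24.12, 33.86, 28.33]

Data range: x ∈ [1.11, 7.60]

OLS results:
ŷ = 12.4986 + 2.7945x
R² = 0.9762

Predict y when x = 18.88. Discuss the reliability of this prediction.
ŷ = 65.2588 (extrapolation — x = 18.88 lies outside [1.11, 7.60], so reliability is low).

Prediction calculation:
ŷ = 12.4986 + 2.7945 × 18.88
ŷ = 65.2588

Reliability:
- Data range: x ∈ [1.11, 7.60]
- Prediction point: x = 18.88 is 11.28 units above the observed range → this is EXTRAPOLATION, not interpolation

Why that matters here:
- The linear relationship may not hold outside the observed range
- R² describes fit only over the sampled x values; it says nothing about behaviour beyond them

The R² = 0.9762 only validates the fit within [1.11, 7.60]; treat ŷ = 65.2588 with caution.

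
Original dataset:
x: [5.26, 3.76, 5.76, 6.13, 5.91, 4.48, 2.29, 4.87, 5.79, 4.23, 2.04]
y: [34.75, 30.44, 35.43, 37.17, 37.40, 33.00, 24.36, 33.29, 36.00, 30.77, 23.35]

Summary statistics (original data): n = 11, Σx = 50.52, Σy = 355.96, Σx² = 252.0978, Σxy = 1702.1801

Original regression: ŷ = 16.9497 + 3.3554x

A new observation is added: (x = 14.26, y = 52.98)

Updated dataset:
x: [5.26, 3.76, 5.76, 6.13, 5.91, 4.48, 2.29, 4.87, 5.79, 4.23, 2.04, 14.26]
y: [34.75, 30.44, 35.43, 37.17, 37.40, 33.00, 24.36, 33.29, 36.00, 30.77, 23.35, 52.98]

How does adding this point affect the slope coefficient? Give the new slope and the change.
The slope changes from 3.3554 to 2.3650 (change of -0.9904, or -29.5%).

The new point has HIGH LEVERAGE: x = 14.26 is far from the original mean x̄ = 50.52/11 ≈ 4.59 (original range [2.04, 6.13]).

Step 1: Update the sums with the new point (n goes from 11 to 12)
Σx  = 50.52 + 14.26 = 64.78
Σy  = 355.96 + 52.98 = 408.94
Σx² = 252.0978 + 14.26² = 252.0978 + 203.3476 = 455.4454
Σxy = 1702.1801 + 14.26×52.98 = 1702.1801 + 755.4948 = 2457.6749

Step 2: Recompute the slope with b₁ = (nΣxy − ΣxΣy) / (nΣx² − (Σx)²)
Numerator   = 12×2457.6749 − 64.78×408.94 = 29492.0988 − 26491.1332 = 3000.9656
Denominator = 12×455.4454 − 64.78² = 5465.3448 − 4196.4484 = 1268.8964
b₁(new) = 3000.9656 / 1268.8964 = 2.3650

(Same formula on the original sums: (11×1702.1801 − 50.52×355.96) / (11×252.0978 − 50.52²) = 740.8819 / 220.8054 = 3.3554, matching the given fit.)

Step 3: Change in slope
Δβ₁ = 2.3650 − 3.3554 = -0.9904
Relative change = -0.9904 / 3.3554 × 100% = -29.5%
→ the slope decreases when the point is added.

A high-leverage point only changes the slope if it is off the original line; here y = 52.98 is below the original trend, so the slope decreases.
In practice: check such a point for data-entry or measurement error.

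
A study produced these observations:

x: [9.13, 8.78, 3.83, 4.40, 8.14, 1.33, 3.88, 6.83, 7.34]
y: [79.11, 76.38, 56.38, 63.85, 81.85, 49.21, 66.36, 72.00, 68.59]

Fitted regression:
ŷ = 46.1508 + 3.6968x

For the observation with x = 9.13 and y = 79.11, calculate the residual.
Residual = -0.7926

The residual is the difference between the actual value and the predicted value:

Residual = y - ŷ

Step 1: Calculate predicted value
ŷ = 46.1508 + 3.6968 × 9.13
ŷ = 79.9026

Step 2: Calculate residual
Residual = 79.11 - 79.9026
Residual = -0.7926

Interpretation: the model overestimates the actual value by 0.7926 at this point (negative residual → observation lies below the fitted line).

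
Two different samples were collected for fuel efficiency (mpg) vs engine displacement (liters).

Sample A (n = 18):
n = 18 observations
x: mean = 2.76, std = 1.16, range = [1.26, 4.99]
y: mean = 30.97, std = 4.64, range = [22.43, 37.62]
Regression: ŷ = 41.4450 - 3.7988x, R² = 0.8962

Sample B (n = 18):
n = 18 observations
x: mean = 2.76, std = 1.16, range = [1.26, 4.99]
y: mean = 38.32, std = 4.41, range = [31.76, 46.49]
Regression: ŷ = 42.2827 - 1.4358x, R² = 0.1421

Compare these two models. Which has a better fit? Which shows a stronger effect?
Model A has the better fit (R² = 0.8962 vs 0.1421). Model A shows the stronger effect (|β₁| = 3.7988 vs 1.4358).

Model Comparison:

Goodness of fit (R²):
- Model A: R² = 0.8962 → 89.62% of variance in fuel efficiency explained
- Model B: R² = 0.1421 → 14.21% of variance in fuel efficiency explained
- 0.8962 > 0.1421 → Model A has the better fit

Which has the larger per-liter effect? (|β₁|)
- Model A: β₁ = -3.7988 → predicted fuel efficiency falls 3.7988 mpg per additional liter of engine displacement
- Model B: β₁ = -1.4358 → predicted fuel efficiency falls 1.4358 mpg per additional liter of engine displacement
- |-3.7988| > |-1.4358| → Model A shows the stronger marginal effect

Note: The two samples could reflect different populations, time periods, or measurement quality.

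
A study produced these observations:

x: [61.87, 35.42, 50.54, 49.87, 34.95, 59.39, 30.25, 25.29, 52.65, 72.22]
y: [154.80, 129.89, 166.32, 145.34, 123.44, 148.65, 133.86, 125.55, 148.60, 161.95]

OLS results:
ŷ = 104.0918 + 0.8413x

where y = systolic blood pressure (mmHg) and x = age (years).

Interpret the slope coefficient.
For each additional year of age, predicted blood pressure increases by approximately 0.8413 mmHg.

The slope β₁ = 0.8413 gives the rate at which the fitted blood pressure changes with age.

Interpretation:
- Age up by 1 year → predicted blood pressure increases by 0.8413 mmHg
- This is a linear approximation: the same per-unit change is assumed across the whole observed x range

The intercept β₀ = 104.0918 is the predicted blood pressure when age = 0; since the smallest observed x is 25.29, this is an extrapolation and mainly anchors the line.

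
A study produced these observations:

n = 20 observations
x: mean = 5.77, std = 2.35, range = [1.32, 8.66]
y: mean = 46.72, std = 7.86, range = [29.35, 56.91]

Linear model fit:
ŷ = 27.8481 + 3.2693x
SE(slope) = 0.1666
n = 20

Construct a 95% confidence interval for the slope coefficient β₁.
The 95% CI for β₁ is (2.9193, 3.6193)

Confidence interval for the slope:

The 95% CI for β₁ is: β̂₁ ± t*(α/2, n-2) × SE(β̂₁)

Step 1: Find critical t-value
- Confidence level = 0.95
- Degrees of freedom = n - 2 = 20 - 2 = 18
- t*(α/2, 18) = 2.1009

Step 2: Calculate margin of error
Margin = 2.1009 × 0.1666 = 0.3500

Step 3: Construct interval
CI = 3.2693 ± 0.3500
CI = (2.9193, 3.6193)

Interpretation: intervals built this way capture the true β₁ in 95% of repeated samples; here the plausible range for the per-unit effect of x on y is 2.9193 to 3.6193.
Both endpoints are positive, so the data support a genuinely positive slope at this confidence level.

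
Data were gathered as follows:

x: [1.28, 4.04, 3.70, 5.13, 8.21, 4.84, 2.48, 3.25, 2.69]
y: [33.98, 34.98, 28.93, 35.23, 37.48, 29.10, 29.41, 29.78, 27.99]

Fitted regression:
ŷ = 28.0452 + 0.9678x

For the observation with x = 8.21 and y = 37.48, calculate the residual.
Residual = 1.4892

The residual is the difference between the actual value and the predicted value:

Residual = y - ŷ

Step 1: Calculate predicted value
ŷ = 28.0452 + 0.9678 × 8.21
ŷ = 35.9908

Step 2: Calculate residual
Residual = 37.48 - 35.9908
Residual = 1.4892

Sign check: y > ŷ, so the point is above the line and the fit underestimates here.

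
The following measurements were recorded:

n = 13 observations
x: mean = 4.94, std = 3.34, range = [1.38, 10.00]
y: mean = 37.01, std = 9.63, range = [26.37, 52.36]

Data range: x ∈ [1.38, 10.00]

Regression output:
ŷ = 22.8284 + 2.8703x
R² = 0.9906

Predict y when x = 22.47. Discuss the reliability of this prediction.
ŷ = 87.3240, but this is extrapolation (above the data range [1.38, 10.00]) and may be unreliable.

Prediction calculation:
ŷ = 22.8284 + 2.8703 × 22.47
ŷ = 87.3240

Reliability:
- Data range: x ∈ [1.38, 10.00]
- Prediction point: x = 22.47 is 12.47 units above the observed range → this is EXTRAPOLATION, not interpolation

Why that matters here:
- R² describes fit only over the sampled x values; it says nothing about behaviour beyond them
- The linear relationship may not hold outside the observed range
- There are no observations near this x to validate the fitted line there

Report the number if required, but flag clearly that it is an extrapolation.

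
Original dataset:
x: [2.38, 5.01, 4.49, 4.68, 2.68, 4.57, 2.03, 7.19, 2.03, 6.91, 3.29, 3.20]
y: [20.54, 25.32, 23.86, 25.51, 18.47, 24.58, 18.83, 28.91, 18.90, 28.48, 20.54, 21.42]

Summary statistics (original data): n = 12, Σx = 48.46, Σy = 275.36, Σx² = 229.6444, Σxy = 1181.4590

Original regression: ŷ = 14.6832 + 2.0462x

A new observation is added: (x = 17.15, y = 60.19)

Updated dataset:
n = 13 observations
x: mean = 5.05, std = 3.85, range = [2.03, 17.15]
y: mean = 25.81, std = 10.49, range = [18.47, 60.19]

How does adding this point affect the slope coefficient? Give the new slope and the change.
Adding the point moves β₁ from 2.0462 to 2.7005, i.e. it increases by 0.6543 (+32.0%).

x = 17.15 lies well outside the original x-range [2.03, 7.19] (x̄ ≈ 4.04), so this observation has high leverage and can move the slope substantially.

Step 1: Update the sums with the new point (n goes from 12 to 13)
Σx  = 48.46 + 17.15 = 65.61
Σy  = 275.36 + 60.19 = 335.55
Σx² = 229.6444 + 17.15² = 229.6444 + 294.1225 = 523.7669
Σxy = 1181.4590 + 17.15×60.19 = 1181.4590 + 1032.2585 = 2213.7175

Step 2: Recompute the slope with b₁ = (nΣxy − ΣxΣy) / (nΣx² − (Σx)²)
Numerator   = 13×2213.7175 − 65.61×335.55 = 28778.3275 − 22015.4355 = 6762.8920
Denominator = 13×523.7669 − 65.61² = 6808.9697 − 4304.6721 = 2504.2976
b₁(new) = 6762.8920 / 2504.2976 = 2.7005

(Same formula on the original sums: (12×1181.4590 − 48.46×275.36) / (12×229.6444 − 48.46²) = 833.5624 / 407.3612 = 2.0462, matching the given fit.)

Step 3: Change in slope
Δβ₁ = 2.7005 − 2.0462 = +0.6543
Relative change = +0.6543 / 2.0462 × 100% = +32.0%
→ the slope increases when the point is added.

Because the point sits above the extension of the original line at a high-leverage x, it tilts the fit up.
In practice: check such a point for data-entry or measurement error.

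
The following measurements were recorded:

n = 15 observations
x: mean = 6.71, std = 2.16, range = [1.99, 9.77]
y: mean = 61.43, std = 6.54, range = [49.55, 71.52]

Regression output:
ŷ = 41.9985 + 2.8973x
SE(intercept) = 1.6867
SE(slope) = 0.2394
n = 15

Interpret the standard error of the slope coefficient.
SE(β̂₁) = 0.2394 is the estimated standard deviation of the slope estimate across repeated samples; relative to β̂₁ = 2.8973 that is 8.3%, a precise estimate.

What SE measures:
- The standard error quantifies the sampling variability of the coefficient estimate
- It is the estimated standard deviation of β̂₁ across hypothetical repeated samples of the same size
- Smaller SE → more precise estimate

Relative precision:
- SE / |β̂₁| = 0.2394 / 2.8973 = 8.3%
- Rule of thumb (under 20%: precise; 20% to under 50%: moderately precise; 50% or more: imprecise) → precise

Link to the t-test: t = β̂₁ / SE(β̂₁) = 2.8973 / 0.2394 = 12.1023, the statistic for H₀: β₁ = 0.

What drives SE(β̂₁): more residual scatter → larger SE; larger n (here n = 15) → smaller SE.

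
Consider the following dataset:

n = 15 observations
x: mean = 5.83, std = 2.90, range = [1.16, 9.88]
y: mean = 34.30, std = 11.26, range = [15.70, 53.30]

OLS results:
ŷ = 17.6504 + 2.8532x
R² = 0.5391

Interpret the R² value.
The model explains 53.91% of the variance in y (R² = 0.5391), leaving 46.09% unexplained; the fit is moderate.

R² (coefficient of determination) measures the proportion of variance in y explained by the regression model.

Here R² = 0.5391:
- Explained: 53.91% of the variation in y
- Unexplained (residual): 100% − 53.91% = 46.09%
- Rule of thumb (below 0.3 weak; 0.3 to below 0.7 moderate; 0.7 and above strong) → moderate

Calculation: R² = 1 − (SS_res / SS_tot), where SS_res is the sum of squared residuals and SS_tot the total sum of squares.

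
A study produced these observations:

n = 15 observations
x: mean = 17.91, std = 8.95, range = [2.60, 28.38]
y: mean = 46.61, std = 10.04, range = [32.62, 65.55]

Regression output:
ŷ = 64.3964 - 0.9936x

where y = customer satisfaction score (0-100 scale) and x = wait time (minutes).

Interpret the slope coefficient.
For each additional minute of wait time, predicted satisfaction score decreases by approximately 0.9936 points.

The slope β₁ = -0.9936 gives the rate at which the fitted satisfaction score changes with wait time.

Interpretation:
- Wait time up by 1 minute → predicted satisfaction score decreases by 0.9936 points
- This is a linear approximation: the same per-unit change is assumed across the whole observed x range
- The slope describes association in these data, not necessarily a causal effect

The intercept β₀ = 64.3964 is the predicted satisfaction score when wait time = 0; since the smallest observed x is 2.60, this is an extrapolation and mainly anchors the line.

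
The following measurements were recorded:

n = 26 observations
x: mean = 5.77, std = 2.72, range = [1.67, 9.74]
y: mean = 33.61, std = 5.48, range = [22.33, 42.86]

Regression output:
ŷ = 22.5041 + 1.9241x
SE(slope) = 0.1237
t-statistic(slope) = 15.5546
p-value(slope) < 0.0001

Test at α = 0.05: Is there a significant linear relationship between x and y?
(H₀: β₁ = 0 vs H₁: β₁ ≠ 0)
Reject H₀: p-value < 0.0001 < α = 0.05. The linear relationship is significant at the 5% level.

Hypothesis test for the slope coefficient:

H₀: β₁ = 0 (no linear relationship)
H₁: β₁ ≠ 0 (linear relationship exists)

Test statistic: t = β̂₁ / SE(β̂₁) = 1.9241 / 0.1237 = 15.5546

The p-value (<0.0001) is the probability, under H₀, of a t-statistic at least as extreme as |t| = 15.5546 (two-sided, df = n − 2 = 24).

Decision rule: reject H₀ if p-value < α.
p-value < 0.0001 < α = 0.05 → reject H₀.

Conclusion: the linear association between x and y is significant at the 5% level.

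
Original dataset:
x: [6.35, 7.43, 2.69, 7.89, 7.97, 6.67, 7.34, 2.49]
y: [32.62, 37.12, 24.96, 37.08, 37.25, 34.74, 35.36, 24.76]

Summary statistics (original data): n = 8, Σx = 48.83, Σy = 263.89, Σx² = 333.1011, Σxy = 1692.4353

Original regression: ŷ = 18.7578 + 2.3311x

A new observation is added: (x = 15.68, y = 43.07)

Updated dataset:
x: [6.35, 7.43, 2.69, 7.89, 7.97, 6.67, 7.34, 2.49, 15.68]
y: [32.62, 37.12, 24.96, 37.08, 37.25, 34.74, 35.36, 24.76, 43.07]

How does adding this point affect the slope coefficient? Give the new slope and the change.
New slope β₁ = 1.4373 versus 2.3311 before: a change of -0.8938 (-38.3%).

x = 15.68 lies well outside the original x-range [2.49, 7.97] (x̄ ≈ 6.10), so this observation has high leverage and can move the slope substantially.

Step 1: Update the sums with the new point (n goes from 8 to 9)
Σx  = 48.83 + 15.68 = 64.51
Σy  = 263.89 + 43.07 = 306.96
Σx² = 333.1011 + 15.68² = 333.1011 + 245.8624 = 578.9635
Σxy = 1692.4353 + 15.68×43.07 = 1692.4353 + 675.3376 = 2367.7729

Step 2: Recompute the slope with b₁ = (nΣxy − ΣxΣy) / (nΣx² − (Σx)²)
Numerator   = 9×2367.7729 − 64.51×306.96 = 21309.9561 − 19801.9896 = 1507.9665
Denominator = 9×578.9635 − 64.51² = 5210.6715 − 4161.5401 = 1049.1314
b₁(new) = 1507.9665 / 1049.1314 = 1.4373

(Same formula on the original sums: (8×1692.4353 − 48.83×263.89) / (8×333.1011 − 48.83²) = 653.7337 / 280.4399 = 2.3311, matching the given fit.)

Step 3: Change in slope
Δβ₁ = 1.4373 − 2.3311 = -0.8938
Relative change = -0.8938 / 2.3311 × 100% = -38.3%
→ the slope decreases when the point is added.

A high-leverage point only changes the slope if it is off the original line; here y = 43.07 is below the original trend, so the slope decreases.
In practice: investigate whether it comes from the same population as the rest of the sample.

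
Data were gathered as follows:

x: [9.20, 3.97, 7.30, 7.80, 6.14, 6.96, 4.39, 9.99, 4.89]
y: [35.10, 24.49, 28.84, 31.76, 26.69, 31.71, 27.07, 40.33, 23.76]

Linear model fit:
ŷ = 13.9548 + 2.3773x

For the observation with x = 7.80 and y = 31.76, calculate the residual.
Residual = -0.7377

The residual is the difference between the actual value and the predicted value:

Residual = y - ŷ

Step 1: Calculate predicted value
ŷ = 13.9548 + 2.3773 × 7.80
ŷ = 32.4977

Step 2: Calculate residual
Residual = 31.76 - 32.4977
Residual = -0.7377

Interpretation: the model overestimates the actual value by 0.7377 at this point (negative residual → observation lies below the fitted line).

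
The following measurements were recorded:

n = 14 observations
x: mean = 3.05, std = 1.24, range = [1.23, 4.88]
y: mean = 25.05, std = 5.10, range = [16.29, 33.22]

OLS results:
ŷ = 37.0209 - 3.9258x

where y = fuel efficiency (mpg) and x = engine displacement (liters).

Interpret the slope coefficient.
An increase of one liter in engine displacement is associated with a 3.9258 mpg decrease in predicted fuel efficiency.

β₁ = -3.9258 is the change in predicted fuel efficiency (mpg) per additional liter of engine displacement.

Interpretation:
- Engine displacement up by 1 liter → predicted fuel efficiency decreases by 3.9258 mpg
- The effect is assumed constant over the observed range of x (linearity)

The intercept β₀ = 37.0209 is the predicted fuel efficiency when engine displacement = 0; since the smallest observed x is 1.23, this is an extrapolation and mainly anchors the line.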